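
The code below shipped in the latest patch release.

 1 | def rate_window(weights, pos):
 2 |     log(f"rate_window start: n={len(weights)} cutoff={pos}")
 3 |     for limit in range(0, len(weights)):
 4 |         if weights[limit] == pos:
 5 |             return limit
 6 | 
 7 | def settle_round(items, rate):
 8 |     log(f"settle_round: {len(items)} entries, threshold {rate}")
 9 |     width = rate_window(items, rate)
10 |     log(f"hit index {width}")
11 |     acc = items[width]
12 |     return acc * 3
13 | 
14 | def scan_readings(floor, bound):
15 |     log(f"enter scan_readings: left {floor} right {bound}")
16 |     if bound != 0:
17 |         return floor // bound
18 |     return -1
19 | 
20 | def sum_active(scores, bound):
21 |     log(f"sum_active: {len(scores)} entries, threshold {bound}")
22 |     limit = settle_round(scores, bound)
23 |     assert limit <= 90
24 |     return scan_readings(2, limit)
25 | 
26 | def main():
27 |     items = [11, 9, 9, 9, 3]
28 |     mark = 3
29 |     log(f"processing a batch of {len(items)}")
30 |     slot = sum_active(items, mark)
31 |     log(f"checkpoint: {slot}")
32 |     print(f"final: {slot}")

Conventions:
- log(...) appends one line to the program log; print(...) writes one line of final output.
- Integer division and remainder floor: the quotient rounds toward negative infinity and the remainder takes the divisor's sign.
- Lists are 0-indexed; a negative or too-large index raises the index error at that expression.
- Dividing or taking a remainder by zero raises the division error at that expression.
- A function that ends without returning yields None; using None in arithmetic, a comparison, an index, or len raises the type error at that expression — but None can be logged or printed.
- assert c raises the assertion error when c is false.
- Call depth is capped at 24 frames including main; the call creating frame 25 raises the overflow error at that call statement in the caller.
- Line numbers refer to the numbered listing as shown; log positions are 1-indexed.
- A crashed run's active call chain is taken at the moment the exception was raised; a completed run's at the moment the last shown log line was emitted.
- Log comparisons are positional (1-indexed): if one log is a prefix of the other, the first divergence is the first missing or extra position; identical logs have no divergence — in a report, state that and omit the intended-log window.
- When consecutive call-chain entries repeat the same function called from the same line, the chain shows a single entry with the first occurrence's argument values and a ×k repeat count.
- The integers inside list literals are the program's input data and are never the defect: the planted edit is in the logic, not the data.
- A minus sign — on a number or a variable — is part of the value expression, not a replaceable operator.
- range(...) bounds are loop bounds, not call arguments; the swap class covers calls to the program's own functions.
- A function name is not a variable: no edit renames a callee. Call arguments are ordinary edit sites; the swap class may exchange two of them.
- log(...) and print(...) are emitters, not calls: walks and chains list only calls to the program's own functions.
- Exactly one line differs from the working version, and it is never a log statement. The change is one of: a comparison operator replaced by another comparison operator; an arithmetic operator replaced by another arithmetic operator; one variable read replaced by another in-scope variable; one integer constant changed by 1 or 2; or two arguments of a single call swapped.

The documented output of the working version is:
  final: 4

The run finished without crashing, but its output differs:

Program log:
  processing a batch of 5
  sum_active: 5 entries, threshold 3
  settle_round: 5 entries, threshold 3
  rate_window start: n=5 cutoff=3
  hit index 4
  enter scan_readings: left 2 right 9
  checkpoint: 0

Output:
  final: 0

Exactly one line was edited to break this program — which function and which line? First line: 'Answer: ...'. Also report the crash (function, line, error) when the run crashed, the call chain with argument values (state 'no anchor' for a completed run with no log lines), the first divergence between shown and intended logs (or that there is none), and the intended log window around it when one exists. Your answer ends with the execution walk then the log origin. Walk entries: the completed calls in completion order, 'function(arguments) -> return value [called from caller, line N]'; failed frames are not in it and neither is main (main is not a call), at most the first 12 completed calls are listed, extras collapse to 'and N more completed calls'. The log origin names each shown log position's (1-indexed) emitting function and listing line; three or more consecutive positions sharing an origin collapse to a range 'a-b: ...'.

Answer: the defect is in sum_active at line 24.
Key fact: Everything matches until log position 6, which reads 'enter scan_readings: left 2 right 9' in place of 'enter scan_readings: left 9 right 2'.
Call chain: main.
First divergence: position 6 — shown 'enter scan_readings: left 2 right 9', intended 'enter scan_readings: left 9 right 2'.
Intended log window:
  4: rate_window start: n=5 cutoff=3
  5: hit index 4
  6: enter scan_readings: left 9 right 2
  7: checkpoint: 4
Execution walk:
  rate_window([11, 9, 9, 9, 3], 3) -> 4  [called from settle_round, line 9]
  settle_round([11, 9, 9, 9, 3], 3) -> 9  [called from sum_active, line 22]
  scan_readings(2, 9) -> 0  [called from sum_active, line 24]
  sum_active([11, 9, 9, 9, 3], 3) -> 0  [called from main, line 30]
Log origins:
  1 — main, line 29
  2 — sum_active, line 21
  3 — settle_round, line 8
  4 — rate_window, line 2
  5 — settle_round, line 10
  6 — scan_readings, line 15
  7 — main, line 31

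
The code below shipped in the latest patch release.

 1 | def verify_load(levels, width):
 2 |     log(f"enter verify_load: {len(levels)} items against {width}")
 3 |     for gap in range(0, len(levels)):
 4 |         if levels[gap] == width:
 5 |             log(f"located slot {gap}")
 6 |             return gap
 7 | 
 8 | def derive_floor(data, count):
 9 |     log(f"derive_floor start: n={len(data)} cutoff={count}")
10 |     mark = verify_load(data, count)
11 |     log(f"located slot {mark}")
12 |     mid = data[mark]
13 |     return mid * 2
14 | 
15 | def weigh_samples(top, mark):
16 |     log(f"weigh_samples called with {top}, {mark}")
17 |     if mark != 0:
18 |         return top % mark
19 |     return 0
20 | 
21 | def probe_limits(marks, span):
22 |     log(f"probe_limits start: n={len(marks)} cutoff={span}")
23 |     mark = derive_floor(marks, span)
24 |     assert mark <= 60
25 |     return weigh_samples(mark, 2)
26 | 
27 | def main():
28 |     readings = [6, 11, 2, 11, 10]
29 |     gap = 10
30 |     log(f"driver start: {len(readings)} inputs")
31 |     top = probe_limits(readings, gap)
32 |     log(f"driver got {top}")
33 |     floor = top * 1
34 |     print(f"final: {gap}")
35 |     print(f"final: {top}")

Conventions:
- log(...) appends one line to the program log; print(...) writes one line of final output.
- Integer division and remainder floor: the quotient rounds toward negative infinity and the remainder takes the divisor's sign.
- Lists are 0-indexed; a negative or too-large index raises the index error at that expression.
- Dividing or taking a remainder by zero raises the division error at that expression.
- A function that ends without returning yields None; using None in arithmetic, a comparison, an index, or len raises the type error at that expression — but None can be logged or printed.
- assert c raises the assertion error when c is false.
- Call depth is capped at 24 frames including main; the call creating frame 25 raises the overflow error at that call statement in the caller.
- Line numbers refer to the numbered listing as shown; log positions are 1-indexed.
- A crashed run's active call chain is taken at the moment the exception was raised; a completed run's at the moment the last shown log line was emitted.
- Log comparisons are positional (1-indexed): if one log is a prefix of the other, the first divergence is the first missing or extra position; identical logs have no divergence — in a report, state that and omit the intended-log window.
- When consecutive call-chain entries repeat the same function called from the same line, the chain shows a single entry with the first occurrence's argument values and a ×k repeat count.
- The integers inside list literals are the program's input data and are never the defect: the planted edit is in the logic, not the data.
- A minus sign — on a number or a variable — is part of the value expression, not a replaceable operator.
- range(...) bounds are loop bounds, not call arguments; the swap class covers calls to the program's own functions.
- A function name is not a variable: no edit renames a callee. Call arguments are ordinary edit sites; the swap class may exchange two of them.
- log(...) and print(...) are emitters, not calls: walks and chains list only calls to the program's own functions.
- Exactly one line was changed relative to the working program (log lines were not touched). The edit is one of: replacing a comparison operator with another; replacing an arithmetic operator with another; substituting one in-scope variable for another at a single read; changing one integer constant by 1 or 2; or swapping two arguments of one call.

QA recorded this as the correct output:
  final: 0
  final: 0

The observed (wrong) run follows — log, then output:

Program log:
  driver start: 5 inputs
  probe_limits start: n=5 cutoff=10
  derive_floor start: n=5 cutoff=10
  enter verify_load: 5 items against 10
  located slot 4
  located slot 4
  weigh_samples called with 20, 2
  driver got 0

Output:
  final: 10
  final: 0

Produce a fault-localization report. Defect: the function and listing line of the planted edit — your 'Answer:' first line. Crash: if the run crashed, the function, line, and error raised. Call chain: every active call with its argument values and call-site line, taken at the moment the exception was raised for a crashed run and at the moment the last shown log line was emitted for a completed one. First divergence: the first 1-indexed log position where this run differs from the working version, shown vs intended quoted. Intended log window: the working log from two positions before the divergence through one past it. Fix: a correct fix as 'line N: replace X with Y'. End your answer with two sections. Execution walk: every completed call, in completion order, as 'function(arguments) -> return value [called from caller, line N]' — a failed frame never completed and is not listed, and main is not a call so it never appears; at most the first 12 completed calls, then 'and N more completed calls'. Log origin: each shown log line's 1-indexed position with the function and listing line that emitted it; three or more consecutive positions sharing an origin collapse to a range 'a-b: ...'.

Answer: the defect is in main at line 34.
Key observation: The two runs log identically and part ways only at the printed values.
Call chain: main.
First divergence: none — the logs agree in full.
Execution walk:
  verify_load([6, 11, 2, 11, 10], 10) -> 4  [called from derive_floor, line 10]
  derive_floor([6, 11, 2, 11, 10], 10) -> 20  [called from probe_limits, line 23]
  weigh_samples(20, 2) -> 0  [called from probe_limits, line 25]
  probe_limits([6, 11, 2, 11, 10], 10) -> 0  [called from main, line 31]
Log origins:
  1: logged in main at line 30
  2: logged in probe_limits at line 22
  3: logged in derive_floor at line 9
  4: logged in verify_load at line 2
  5: logged in verify_load at line 5
  6: logged in derive_floor at line 11
  7: logged in weigh_samples at line 16
  8: logged in main at line 32
A correct fix: line 34: replace `gap` with `floor`.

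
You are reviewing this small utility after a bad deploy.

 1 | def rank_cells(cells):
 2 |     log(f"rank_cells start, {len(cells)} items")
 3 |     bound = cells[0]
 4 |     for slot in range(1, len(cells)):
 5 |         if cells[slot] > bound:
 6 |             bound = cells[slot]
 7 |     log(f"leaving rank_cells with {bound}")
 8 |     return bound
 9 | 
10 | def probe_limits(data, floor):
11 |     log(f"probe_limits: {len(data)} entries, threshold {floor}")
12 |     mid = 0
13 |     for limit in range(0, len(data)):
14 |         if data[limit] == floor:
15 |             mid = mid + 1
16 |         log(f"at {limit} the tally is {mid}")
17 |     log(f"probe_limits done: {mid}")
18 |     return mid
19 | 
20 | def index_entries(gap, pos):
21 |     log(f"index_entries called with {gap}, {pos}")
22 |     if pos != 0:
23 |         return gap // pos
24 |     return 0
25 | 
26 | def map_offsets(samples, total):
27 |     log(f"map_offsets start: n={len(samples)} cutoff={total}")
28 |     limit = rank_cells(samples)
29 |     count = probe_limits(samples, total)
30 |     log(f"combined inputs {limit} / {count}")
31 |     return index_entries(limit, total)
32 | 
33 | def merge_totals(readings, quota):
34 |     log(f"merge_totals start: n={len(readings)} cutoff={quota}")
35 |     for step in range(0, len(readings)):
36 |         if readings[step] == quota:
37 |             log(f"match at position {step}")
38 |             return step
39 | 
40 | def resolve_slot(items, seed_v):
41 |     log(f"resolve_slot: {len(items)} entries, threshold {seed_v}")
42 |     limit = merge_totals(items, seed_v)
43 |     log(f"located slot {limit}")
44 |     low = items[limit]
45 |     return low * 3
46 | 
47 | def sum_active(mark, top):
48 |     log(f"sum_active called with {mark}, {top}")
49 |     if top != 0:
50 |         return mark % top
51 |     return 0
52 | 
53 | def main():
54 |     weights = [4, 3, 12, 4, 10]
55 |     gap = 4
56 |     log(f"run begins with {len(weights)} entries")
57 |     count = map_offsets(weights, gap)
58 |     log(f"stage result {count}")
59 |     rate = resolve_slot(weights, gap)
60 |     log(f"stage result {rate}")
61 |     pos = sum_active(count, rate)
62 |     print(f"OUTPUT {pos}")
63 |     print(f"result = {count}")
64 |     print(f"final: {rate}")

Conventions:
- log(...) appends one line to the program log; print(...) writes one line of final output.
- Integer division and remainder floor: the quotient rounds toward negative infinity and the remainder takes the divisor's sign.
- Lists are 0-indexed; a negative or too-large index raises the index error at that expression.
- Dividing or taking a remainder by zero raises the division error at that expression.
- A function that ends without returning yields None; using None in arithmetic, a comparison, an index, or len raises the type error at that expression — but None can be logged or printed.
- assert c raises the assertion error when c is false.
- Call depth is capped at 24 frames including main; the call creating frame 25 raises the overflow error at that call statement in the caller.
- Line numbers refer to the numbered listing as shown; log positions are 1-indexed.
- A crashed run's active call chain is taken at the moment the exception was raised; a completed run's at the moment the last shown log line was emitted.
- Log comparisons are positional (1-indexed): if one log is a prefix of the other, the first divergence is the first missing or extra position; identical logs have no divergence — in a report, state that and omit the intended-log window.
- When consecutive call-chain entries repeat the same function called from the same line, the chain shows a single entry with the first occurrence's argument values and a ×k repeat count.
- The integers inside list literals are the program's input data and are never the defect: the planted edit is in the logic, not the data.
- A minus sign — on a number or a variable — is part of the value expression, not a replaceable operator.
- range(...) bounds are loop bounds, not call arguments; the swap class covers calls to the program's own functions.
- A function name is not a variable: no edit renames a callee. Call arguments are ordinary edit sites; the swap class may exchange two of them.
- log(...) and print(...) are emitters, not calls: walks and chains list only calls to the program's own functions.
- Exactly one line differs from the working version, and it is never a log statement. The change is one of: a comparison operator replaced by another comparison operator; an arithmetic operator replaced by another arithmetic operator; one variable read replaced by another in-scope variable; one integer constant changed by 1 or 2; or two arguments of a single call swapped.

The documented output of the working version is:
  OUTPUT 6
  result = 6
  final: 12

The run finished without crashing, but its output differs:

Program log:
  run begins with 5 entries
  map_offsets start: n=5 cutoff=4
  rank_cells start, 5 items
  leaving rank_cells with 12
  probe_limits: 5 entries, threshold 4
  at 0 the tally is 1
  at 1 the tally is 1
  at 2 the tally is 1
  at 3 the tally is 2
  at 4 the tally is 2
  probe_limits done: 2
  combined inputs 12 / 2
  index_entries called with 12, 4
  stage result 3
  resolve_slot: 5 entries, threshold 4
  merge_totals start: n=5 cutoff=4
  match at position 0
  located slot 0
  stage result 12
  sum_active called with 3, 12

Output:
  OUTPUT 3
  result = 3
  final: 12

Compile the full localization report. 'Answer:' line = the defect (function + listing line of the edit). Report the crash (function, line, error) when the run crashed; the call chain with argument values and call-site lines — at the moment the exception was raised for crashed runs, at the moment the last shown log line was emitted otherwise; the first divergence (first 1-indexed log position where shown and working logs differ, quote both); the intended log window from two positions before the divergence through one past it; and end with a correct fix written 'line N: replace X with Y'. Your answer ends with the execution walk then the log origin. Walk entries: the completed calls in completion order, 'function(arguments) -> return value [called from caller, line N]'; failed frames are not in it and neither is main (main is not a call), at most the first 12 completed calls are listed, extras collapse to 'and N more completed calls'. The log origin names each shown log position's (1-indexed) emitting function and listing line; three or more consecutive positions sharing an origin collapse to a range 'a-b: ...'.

Answer: the defect is in map_offsets at line 31.
Key observation: Log line 13 is where behavior first shows: 'index_entries called with 12, 4' appears instead of 'index_entries called with 12, 2'.
Call chain: main -> sum_active(3, 12) (called at line 61).
First divergence: position 13 — shown 'index_entries called with 12, 4', intended 'index_entries called with 12, 2'.
Intended log window:
  11: probe_limits done: 2
  12: combined inputs 12 / 2
  13: index_entries called with 12, 2
  14: stage result 6
Execution walk:
  rank_cells([4, 3, 12, 4, 10]) -> 12  [called from map_offsets, line 28]
  probe_limits([4, 3, 12, 4, 10], 4) -> 2  [called from map_offsets, line 29]
  index_entries(12, 4) -> 3  [called from map_offsets, line 31]
  map_offsets([4, 3, 12, 4, 10], 4) -> 3  [called from main, line 57]
  merge_totals([4, 3, 12, 4, 10], 4) -> 0  [called from resolve_slot, line 42]
  resolve_slot([4, 3, 12, 4, 10], 4) -> 12  [called from main, line 59]
  sum_active(3, 12) -> 3  [called from main, line 61]
Origin of each log line:
  1: logged in main at line 56
  2: logged in map_offsets at line 27
  3: logged in rank_cells at line 2
  4: logged in rank_cells at line 7
  5: logged in probe_limits at line 11
  6-10: logged in probe_limits at line 16
  11: logged in probe_limits at line 17
  12: logged in map_offsets at line 30
  13: logged in index_entries at line 21
  14: logged in main at line 58
  15: logged in resolve_slot at line 41
  16: logged in merge_totals at line 34
  17: logged in merge_totals at line 37
  18: logged in resolve_slot at line 43
  19: logged in main at line 60
  20: logged in sum_active at line 48
A correct fix: line 31: replace `total` with `count`.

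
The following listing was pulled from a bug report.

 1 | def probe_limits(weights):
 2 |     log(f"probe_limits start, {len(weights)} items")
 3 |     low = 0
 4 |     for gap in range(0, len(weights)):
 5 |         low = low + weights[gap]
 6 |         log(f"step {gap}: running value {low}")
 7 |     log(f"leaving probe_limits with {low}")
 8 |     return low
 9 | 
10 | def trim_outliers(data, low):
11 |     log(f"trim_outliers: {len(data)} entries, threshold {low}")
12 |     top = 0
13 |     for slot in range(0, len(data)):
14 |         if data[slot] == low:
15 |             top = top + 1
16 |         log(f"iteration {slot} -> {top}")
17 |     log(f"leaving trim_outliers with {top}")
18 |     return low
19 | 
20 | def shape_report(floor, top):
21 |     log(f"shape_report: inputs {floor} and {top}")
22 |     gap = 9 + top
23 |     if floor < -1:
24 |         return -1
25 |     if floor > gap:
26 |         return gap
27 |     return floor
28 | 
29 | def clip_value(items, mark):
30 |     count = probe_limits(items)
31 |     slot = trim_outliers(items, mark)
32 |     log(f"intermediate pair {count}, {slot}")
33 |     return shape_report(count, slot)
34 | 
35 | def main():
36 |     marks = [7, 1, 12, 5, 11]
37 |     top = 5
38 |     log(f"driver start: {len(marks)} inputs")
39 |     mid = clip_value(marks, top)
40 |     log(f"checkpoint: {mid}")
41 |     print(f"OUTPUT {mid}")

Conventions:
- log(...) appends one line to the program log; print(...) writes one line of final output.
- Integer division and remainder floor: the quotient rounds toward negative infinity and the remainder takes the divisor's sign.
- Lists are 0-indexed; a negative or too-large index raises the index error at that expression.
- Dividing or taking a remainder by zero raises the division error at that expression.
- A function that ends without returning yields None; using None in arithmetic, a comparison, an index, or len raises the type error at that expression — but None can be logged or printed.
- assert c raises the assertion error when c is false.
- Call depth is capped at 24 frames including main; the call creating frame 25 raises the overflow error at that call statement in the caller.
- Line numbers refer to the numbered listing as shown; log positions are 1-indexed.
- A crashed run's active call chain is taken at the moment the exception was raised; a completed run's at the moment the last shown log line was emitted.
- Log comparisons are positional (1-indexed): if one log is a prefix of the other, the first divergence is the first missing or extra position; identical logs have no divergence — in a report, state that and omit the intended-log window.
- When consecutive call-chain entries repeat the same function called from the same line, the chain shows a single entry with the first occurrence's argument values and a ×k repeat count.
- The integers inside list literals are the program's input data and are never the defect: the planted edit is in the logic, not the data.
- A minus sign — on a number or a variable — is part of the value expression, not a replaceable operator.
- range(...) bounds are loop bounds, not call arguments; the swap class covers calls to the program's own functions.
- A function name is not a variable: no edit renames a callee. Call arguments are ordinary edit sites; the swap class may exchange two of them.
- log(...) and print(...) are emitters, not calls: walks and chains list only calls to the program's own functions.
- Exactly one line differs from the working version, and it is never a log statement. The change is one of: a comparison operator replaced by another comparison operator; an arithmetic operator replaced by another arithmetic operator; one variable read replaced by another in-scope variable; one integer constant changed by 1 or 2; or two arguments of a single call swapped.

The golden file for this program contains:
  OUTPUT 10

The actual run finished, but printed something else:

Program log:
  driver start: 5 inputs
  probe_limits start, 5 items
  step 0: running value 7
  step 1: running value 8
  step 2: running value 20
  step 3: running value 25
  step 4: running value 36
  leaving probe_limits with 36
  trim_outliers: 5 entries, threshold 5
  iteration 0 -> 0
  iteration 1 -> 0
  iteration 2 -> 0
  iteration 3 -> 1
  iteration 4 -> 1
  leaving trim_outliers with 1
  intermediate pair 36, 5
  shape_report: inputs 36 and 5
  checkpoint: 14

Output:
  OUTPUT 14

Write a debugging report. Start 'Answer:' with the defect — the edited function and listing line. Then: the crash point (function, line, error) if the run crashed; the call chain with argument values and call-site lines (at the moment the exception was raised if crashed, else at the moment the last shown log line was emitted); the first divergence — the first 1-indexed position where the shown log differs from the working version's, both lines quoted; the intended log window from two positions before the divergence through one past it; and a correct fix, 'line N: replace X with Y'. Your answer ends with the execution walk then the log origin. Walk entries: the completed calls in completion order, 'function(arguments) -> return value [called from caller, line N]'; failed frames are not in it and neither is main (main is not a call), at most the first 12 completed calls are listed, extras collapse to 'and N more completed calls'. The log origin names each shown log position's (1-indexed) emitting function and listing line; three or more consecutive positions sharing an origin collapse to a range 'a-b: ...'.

Answer: the defect is in trim_outliers at line 18.
Key observation: The log first diverges at position 16: the faulty run prints 'intermediate pair 36, 5' where the working version prints 'intermediate pair 36, 1'.
Call chain: main.
First divergence: position 16 — the shown line 'intermediate pair 36, 5' should read 'intermediate pair 36, 1'.
Intended log window:
  14: iteration 4 -> 1
  15: leaving trim_outliers with 1
  16: intermediate pair 36, 1
  17: shape_report: inputs 36 and 1
Execution walk:
  probe_limits([7, 1, 12, 5, 11]) -> 36  [called from clip_value, line 30]
  trim_outliers([7, 1, 12, 5, 11], 5) -> 5  [called from clip_value, line 31]
  shape_report(36, 5) -> 14  [called from clip_value, line 33]
  clip_value([7, 1, 12, 5, 11], 5) -> 14  [called from main, line 39]
Origin of each log line:
  1: from main, line 38
  2: from probe_limits, line 2
  3-7: from probe_limits, line 6
  8: from probe_limits, line 7
  9: from trim_outliers, line 11
  10-14: from trim_outliers, line 16
  15: from trim_outliers, line 17
  16: from clip_value, line 32
  17: from shape_report, line 21
  18: from main, line 40
A correct fix: line 18: replace `low` with `top`.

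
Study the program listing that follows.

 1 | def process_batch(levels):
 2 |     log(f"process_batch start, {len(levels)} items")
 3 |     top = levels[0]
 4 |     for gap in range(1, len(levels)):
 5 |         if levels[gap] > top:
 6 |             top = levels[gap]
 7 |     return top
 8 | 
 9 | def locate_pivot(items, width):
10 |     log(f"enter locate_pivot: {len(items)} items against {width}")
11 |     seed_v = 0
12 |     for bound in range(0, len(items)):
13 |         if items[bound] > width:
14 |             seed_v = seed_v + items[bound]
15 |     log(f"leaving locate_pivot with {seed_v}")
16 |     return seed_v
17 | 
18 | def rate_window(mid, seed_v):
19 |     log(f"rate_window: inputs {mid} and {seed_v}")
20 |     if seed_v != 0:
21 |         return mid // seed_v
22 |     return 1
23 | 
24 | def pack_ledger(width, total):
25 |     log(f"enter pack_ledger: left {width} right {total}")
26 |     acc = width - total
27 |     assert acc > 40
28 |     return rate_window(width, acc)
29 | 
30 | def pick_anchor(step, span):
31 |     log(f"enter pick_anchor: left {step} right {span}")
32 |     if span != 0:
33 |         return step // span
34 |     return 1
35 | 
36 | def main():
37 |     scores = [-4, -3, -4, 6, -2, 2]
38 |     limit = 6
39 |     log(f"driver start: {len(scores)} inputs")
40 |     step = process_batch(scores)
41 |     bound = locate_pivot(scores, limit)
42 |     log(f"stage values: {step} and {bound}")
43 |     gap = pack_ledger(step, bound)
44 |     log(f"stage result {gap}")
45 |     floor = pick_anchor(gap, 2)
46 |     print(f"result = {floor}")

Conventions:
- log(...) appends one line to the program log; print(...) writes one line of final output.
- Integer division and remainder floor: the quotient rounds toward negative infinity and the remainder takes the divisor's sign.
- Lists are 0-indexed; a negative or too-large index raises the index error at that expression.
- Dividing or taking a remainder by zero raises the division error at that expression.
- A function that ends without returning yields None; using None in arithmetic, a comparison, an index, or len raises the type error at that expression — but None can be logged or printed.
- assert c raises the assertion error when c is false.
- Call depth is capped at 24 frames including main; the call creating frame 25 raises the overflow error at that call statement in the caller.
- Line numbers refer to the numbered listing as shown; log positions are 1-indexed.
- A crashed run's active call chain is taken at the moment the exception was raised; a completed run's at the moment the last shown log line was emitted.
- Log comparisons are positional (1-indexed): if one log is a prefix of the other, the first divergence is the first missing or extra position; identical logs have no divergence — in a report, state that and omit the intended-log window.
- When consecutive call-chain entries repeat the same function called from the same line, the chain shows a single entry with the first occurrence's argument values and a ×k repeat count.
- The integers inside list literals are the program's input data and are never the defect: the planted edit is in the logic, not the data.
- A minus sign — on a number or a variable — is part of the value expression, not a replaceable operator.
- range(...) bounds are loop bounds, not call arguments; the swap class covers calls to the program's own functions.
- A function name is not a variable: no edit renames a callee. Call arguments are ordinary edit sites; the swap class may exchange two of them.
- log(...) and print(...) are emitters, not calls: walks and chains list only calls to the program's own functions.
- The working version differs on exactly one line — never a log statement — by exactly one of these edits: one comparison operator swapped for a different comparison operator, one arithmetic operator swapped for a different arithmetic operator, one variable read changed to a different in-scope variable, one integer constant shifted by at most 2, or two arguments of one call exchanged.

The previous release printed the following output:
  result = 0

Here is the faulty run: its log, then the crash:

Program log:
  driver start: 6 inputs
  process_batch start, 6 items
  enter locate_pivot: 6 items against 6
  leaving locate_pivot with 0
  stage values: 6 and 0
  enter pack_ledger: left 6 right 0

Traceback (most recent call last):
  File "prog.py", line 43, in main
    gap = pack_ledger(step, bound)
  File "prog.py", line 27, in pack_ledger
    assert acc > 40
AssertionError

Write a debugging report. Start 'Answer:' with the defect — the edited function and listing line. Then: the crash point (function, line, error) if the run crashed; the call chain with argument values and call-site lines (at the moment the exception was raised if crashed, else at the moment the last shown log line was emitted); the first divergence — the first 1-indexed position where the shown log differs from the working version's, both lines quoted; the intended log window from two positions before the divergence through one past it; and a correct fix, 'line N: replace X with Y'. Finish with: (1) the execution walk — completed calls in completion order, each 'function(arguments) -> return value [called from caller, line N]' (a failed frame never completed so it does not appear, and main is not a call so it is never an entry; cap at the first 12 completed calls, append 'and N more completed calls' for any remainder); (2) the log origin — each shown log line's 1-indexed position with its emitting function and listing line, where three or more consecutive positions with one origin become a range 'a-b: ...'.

Answer: the defect is in pack_ledger at line 27.
Key fact: A complete run would log 'rate_window: inputs 6 and 6' next, but this one stopped at 6 lines.
Crash: pack_ledger, line 27, AssertionError.
Call chain: main -> pack_ledger(6, 0) (called at line 43).
First divergence: position 7 (shown log ended at 6 lines; the working version continues: 'rate_window: inputs 6 and 6').
Intended log window:
  5: stage values: 6 and 0
  6: enter pack_ledger: left 6 right 0
  7: rate_window: inputs 6 and 6
  8: stage result 1
Execution walk:
  process_batch([-4, -3, -4, 6, -2, 2]) -> 6  [called from main, line 40]
  locate_pivot([-4, -3, -4, 6, -2, 2], 6) -> 0  [called from main, line 41]
Log line origins:
  1 — main, line 39
  2 — process_batch, line 2
  3 — locate_pivot, line 10
  4 — locate_pivot, line 15
  5 — main, line 42
  6 — pack_ledger, line 25
A correct fix: line 27: replace `>` with `<=`.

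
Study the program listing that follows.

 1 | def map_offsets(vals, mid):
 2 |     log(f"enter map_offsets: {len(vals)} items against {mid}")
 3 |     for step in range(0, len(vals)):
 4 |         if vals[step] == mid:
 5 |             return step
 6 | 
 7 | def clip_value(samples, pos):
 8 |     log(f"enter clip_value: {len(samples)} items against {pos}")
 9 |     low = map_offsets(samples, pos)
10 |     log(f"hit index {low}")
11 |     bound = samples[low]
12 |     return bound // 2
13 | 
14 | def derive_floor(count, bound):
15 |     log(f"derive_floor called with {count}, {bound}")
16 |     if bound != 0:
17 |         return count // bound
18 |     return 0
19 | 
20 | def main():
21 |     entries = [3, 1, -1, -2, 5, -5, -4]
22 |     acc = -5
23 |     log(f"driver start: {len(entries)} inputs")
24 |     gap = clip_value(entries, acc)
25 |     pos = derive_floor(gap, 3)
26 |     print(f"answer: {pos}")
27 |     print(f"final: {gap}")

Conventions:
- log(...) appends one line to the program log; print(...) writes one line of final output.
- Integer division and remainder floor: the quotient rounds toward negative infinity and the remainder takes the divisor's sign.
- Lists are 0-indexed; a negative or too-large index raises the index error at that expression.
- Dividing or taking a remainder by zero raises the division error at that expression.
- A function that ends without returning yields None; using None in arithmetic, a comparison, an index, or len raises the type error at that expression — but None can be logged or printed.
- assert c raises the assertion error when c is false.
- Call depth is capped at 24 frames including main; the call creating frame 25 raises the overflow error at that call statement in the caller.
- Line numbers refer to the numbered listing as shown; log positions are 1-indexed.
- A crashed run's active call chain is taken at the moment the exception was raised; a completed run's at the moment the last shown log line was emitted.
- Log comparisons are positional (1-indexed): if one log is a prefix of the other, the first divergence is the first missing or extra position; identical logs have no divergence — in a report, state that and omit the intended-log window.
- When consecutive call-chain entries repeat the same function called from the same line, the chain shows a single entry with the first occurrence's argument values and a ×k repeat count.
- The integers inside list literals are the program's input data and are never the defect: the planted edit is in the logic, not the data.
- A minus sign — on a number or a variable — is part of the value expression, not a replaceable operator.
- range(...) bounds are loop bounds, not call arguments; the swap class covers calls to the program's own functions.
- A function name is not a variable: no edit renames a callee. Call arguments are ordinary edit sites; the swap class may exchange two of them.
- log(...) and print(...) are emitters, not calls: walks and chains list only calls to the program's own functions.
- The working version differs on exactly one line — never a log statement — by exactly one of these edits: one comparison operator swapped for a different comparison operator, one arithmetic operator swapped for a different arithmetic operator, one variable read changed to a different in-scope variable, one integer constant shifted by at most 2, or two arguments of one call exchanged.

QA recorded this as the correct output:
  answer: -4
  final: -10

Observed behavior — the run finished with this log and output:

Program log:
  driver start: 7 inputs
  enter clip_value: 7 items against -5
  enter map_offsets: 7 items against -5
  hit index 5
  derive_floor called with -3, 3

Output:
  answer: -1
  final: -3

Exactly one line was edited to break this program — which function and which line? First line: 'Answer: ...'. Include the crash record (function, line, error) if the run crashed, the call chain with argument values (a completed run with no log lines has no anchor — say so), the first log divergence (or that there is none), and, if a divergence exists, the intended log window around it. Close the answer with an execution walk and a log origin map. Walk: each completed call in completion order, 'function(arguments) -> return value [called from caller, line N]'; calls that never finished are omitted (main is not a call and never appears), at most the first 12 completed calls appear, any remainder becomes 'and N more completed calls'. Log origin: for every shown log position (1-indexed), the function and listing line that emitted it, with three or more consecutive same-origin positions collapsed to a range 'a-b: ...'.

Answer: the defect is in clip_value at line 12.
Key observation: The log first diverges at position 5: the faulty run prints 'derive_floor called with -3, 3' where the working version prints 'derive_floor called with -10, 3'.
Call chain: main -> derive_floor(-3, 3) (called at line 25).
First divergence: position 5 — shown 'derive_floor called with -3, 3', intended 'derive_floor called with -10, 3'.
Intended log window:
  3: enter map_offsets: 7 items against -5
  4: hit index 5
  5: derive_floor called with -10, 3
Execution walk:
  map_offsets([3, 1, -1, -2, 5, -5, -4], -5) -> 5  [called from clip_value, line 9]
  clip_value([3, 1, -1, -2, 5, -5, -4], -5) -> -3  [called from main, line 24]
  derive_floor(-3, 3) -> -1  [called from main, line 25]
Log origins:
  1 — main, line 23
  2 — clip_value, line 8
  3 — map_offsets, line 2
  4 — clip_value, line 10
  5 — derive_floor, line 15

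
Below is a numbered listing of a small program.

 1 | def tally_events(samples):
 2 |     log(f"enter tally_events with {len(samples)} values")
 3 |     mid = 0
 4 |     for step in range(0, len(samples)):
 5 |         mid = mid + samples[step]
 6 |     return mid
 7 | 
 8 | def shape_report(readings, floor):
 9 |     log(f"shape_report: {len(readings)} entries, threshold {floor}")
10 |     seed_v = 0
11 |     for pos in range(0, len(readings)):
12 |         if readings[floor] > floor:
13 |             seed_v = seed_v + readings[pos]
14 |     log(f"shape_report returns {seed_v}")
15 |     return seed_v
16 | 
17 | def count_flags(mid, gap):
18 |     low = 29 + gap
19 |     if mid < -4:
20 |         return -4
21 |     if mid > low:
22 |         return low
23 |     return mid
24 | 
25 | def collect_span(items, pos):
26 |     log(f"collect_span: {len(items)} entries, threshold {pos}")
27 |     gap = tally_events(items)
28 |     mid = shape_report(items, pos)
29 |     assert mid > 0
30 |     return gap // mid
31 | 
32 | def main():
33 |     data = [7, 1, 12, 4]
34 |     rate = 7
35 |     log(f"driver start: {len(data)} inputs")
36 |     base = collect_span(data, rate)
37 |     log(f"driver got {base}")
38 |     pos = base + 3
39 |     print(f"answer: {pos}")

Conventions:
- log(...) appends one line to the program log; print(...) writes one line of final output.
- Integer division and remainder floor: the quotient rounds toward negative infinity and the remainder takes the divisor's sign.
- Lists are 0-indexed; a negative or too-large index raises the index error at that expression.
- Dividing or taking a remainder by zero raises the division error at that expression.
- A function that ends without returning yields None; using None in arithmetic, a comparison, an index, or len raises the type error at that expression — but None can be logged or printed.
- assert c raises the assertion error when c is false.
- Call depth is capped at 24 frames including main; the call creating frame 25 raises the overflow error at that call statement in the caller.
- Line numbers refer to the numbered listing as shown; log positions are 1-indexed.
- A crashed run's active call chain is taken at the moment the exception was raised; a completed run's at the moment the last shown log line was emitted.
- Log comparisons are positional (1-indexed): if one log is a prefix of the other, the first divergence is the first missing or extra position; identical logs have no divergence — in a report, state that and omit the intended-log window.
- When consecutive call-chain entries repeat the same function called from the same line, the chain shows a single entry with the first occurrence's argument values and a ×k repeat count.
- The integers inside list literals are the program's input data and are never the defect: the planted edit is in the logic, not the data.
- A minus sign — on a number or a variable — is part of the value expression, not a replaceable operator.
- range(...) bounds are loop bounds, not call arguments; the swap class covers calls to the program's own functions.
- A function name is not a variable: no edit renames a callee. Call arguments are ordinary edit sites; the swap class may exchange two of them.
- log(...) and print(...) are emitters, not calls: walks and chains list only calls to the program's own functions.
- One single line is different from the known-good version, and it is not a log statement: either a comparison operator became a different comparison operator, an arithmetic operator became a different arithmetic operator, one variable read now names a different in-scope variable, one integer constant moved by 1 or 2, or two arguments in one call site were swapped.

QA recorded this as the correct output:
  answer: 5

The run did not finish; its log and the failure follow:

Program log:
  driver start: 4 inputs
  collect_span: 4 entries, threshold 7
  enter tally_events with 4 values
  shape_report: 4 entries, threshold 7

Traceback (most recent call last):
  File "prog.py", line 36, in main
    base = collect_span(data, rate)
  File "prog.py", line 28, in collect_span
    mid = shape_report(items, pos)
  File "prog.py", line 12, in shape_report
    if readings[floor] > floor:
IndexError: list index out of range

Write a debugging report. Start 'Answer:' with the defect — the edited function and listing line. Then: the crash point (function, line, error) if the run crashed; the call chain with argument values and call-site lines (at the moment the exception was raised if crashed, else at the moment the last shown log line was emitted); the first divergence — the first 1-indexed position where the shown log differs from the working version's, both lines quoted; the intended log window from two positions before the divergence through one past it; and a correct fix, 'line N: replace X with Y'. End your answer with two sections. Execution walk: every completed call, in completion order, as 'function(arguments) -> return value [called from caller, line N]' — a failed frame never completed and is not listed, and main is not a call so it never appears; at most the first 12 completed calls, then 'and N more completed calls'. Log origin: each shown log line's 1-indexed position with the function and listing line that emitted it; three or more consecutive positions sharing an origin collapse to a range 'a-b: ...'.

Answer: the defect is in shape_report at line 12.
Key fact: Only 4 log lines were emitted before the run died; the intended continuation was 'shape_report returns 12'.
Crash: shape_report, line 12, IndexError.
Call chain: main -> collect_span([7, 1, 12, 4], 7) (called at line 36) -> shape_report([7, 1, 12, 4], 7) (called at line 28).
First divergence: position 5 — after 4 matching lines the faulty run goes silent; intended next line 'shape_report returns 12'.
Intended log window:
  3: enter tally_events with 4 values
  4: shape_report: 4 entries, threshold 7
  5: shape_report returns 12
  6: driver got 2
Execution walk:
  tally_events([7, 1, 12, 4]) -> 24  [called from collect_span, line 27]
Log origin:
  1: logged in main at line 35
  2: logged in collect_span at line 26
  3: logged in tally_events at line 2
  4: logged in shape_report at line 9
A correct fix: line 12: replace `readings[floor]` with `readings[pos]`.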